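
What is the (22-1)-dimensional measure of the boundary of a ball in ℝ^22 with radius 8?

The surface area of an n-ball is 2π^(n/2) r^(n-1) / Γ(n/2). For n=22, r=8: 72057594037927936·π^11/14175 ≈ 1.49556e+18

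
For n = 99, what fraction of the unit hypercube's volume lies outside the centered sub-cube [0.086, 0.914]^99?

The inner cube has side 1-2·0.086 = 0.828 and volume (0.828)^99 ≈ 7.674e-09, so the shell holds 0.9999999923 of the volume.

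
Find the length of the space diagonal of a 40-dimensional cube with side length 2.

Diagonal = √40 · 2 ≈ 12.6491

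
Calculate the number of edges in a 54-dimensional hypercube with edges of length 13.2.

The 54-cube has n·2^(n-1) = 54·2^53 = 54·9007199254740992 = 486388759756013568 edges.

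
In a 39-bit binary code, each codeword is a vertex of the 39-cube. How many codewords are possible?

Each vertex is a binary string of length 39, so there are 2^39 = 549755813888.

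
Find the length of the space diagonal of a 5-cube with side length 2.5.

Diagonal = √5 · 2.5 ≈ 5.59017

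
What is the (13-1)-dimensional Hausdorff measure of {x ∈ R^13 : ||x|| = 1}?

S_13(1) = 2·π^(13/2)·(1)^12 / Γ(13/2) = 128·π^6/10395 ≈ 11.8382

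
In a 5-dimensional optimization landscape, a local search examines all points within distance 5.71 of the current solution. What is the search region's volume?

V_5(5.71) = π^(5/2) · (5.71)^5 / Γ(5/2 + 1) ≈ 31950.6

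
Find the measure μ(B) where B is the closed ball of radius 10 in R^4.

V = 5000·π^2 ≈ 49348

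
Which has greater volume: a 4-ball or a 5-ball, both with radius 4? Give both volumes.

V_4(4) ≈ 1263.31. V_5(4) ≈ 5390.12. The 5-ball is larger.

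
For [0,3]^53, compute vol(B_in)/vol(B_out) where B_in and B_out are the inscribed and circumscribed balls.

The radii are 3/2 and 3√53/2, so the volume ratio is (1/√53)^53 = 53^{-53/2} ≈ 2.02623e-46.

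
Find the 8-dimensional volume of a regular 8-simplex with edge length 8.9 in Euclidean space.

V = (8.9^8 / 8!) · √((8+1) / 2^8) ≈ 183.063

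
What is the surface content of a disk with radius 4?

S_2(4) = 2·π^(2/2)·(4)^1 / Γ(2/2) = 2πr = 2π·4 ≈ 25.1327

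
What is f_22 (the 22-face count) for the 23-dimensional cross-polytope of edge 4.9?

Number of 22-faces = 2^(22+1) · C(23,22+1) = 8388608 · 1 = 8388608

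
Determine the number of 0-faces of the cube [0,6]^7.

An n-cube has C(n,k)·2^(n-k) k-faces. Here C(7,0)·2^7 = 1·128 = 128.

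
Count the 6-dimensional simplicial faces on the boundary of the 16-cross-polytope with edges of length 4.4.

An n-cross-polytope has 2^(k+1)·C(n,k+1) k-faces. Here 2^7·C(16,7) = 128·11440 = 1464320.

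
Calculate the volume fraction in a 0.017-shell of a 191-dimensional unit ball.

1 - (1-0.017)^191 ≈ 0.96218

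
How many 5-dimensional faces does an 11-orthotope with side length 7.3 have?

f_5(11-cube) = (11 choose 5) · 2^6 = 29568.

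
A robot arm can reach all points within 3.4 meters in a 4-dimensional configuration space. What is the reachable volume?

The n-ball volume is π^(n/2)·r^n/Γ(n/2+1). With n=4, r=3.4: V ≈ 659.455.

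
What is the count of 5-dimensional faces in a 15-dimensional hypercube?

f_5(15-cube) = (15 choose 5) · 2^10 = 3075072.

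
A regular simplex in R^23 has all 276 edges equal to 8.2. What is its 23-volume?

Volume = 8.2^23 · √(24/2^23) / 23! ≈ 6.8153e-05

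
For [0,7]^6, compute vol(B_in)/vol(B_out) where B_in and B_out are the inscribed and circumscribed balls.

V_in / V_out = (r_in/r_out)^6 = (1/√6)^6 = 6^(-6/2) ≈ 0.00462963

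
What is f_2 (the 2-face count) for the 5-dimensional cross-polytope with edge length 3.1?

Each 2-face is the convex hull of 3 vertices, one chosen as ±e_i from each of 3 distinct axes: 2^3·C(5,3) = 80.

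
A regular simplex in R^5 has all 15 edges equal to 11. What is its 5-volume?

Volume = 11^5 · √(6/2^5) / 5! ≈ 581.143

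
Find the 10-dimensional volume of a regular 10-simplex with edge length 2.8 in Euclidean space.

Volume = 2.8^10 · √(11/2^10) / 10! ≈ 0.000845987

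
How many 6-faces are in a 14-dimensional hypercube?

Number of 6-faces = C(14,6) · 2^(14-6) = 3003 · 256 = 768768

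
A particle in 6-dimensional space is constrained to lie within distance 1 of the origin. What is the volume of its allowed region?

V = π^3/6 ≈ 5.16771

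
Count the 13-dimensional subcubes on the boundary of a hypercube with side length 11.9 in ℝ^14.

Choose 13 of 14 axes to span the face (C(14,13) = 14 ways), then fix each of the remaining 1 coordinate at one of its two extreme values (2^1 = 2 ways): 14·2 = 28.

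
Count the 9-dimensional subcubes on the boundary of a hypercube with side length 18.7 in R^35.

f_9(35-cube) = (35 choose 9) · 2^26 = 4738386430525440.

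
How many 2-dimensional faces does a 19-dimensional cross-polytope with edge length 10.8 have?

Each 2-face is the convex hull of 3 vertices, one chosen as ±e_i from each of 3 distinct axes: 2^3·C(19,3) = 7752.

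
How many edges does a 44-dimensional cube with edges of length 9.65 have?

Each of the 2^44 = 17592186044416 vertices has degree 44; total edges = 44·2^44/2 = 387028092977152.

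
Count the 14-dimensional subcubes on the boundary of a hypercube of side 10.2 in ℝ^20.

Choose 14 of 20 axes to span the face (C(20,14) = 38760 ways), then fix each of the remaining 6 coordinates at one of its two extreme values (2^6 = 64 ways): 38760·64 = 2480640.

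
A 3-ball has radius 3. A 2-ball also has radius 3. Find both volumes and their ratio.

V_3(3) ≈ 113.097. V_2(3) ≈ 28.2743. Ratio V_3/V_2 ≈ 4.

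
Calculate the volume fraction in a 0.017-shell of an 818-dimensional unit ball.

Shell fraction = 1 - (1-0.017)^818 ≈ 0.9999991895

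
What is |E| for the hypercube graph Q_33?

Number of 1-faces = C(33,1)·2^(33-1) = 33·4294967296 = 141733920768.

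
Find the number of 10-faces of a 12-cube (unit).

An n-cube has C(n,k)·2^(n-k) k-faces. Here C(12,10)·2^2 = 66·4 = 264.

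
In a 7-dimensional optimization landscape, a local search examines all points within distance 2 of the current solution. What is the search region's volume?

V = 2048·π^3/105 ≈ 604.77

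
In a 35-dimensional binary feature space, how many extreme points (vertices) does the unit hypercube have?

Number of vertices = 2^35 = 34359738368.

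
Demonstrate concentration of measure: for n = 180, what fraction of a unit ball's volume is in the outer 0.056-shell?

1 - (1-0.056)^180 ≈ 0.999969 ≈ 99.996874%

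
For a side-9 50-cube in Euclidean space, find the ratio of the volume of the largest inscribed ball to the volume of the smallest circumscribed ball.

Volume scales as r^n, and r_in/r_out = 1/√50, giving (1/√50)^50 ≈ 3.35544e-43.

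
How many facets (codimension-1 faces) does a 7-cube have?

Choose 6 of 7 axes to span the face (C(7,6) = 7 ways), then fix each of the remaining 1 coordinate at one of its two extreme values (2^1 = 2 ways): 7·2 = 14.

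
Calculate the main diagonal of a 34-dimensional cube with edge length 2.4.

d = √(2.4² + 2.4² + ... + 2.4²) [34 terms] = √(34·2.4²) = 2.4√34 ≈ 13.9943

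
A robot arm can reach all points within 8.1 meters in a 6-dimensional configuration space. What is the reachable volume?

Volume = π^{6/2}·(8.1)^6/Γ(4) ≈ 1.45951e+06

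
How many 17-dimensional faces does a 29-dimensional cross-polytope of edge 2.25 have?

f_17(29-orthoplex) = 2^18 · (29 choose 18) = 9069471989760.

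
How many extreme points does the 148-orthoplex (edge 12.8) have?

An n-cross-polytope has 2n vertices; here n = 148, giving 296.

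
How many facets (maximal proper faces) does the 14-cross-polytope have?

Each 13-face is the convex hull of 14 vertices, one chosen as ±e_i from each of 14 distinct axes: 2^14·C(14,14) = 16384.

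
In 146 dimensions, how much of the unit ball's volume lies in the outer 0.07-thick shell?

Shell fraction = 1 - (1-0.07)^146 ≈ 0.999975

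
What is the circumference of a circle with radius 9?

S_2(9) = 2·π^(2/2)·(9)^1 / Γ(2/2) = 2πr = 2π·9 ≈ 56.5487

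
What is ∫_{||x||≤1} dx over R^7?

V = 16·π^3/105 ≈ 4.72477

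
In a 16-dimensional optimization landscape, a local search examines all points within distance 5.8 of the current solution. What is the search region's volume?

The n-ball volume is π^(n/2)·r^n/Γ(n/2+1). With n=16, r=5.8: V ≈ 3.85946e+11.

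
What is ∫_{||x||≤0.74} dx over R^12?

The n-ball volume is π^(n/2)·r^n/Γ(n/2+1). With n=12, r=0.74: V ≈ 0.0360037.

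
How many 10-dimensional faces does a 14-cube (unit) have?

f_10(14-cube) = (14 choose 10) · 2^4 = 16016.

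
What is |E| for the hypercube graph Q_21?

An n-cube has n·2^(n-1) edges. With n = 21: 21·1048576 = 22020096.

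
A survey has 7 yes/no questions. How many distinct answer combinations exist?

An n-cube has 2^n vertices; for n = 7 that is 2^7 = 128.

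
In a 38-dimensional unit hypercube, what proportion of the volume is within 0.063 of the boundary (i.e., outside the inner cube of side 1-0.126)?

The inner cube has side 1-2·0.063 = 0.874 and volume (0.874)^38 ≈ 0.00599, so the shell holds 0.99401 of the volume.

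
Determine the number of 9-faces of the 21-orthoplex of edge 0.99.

Each 9-face is the convex hull of 10 vertices, one chosen as ±e_i from each of 10 distinct axes: 2^10·C(21,10) = 361181184.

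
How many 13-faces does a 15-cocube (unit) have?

Number of 13-faces = 2^(13+1) · C(15,13+1) = 16384 · 15 = 245760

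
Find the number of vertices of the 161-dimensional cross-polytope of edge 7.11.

The 161-dimensional cross-polytope has 2n = 2·161 = 322 vertices.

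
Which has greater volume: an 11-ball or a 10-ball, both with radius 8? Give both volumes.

V_11(8) ≈ 1.61843e+10. V_10(8) ≈ 2.73822e+09. The 11-ball is larger.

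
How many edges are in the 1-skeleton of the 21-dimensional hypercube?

Each of the 2^21 = 2097152 vertices has degree 21; total edges = 21·2^21/2 = 22020096.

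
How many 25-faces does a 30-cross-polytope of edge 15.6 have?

An n-cross-polytope has 2^(k+1)·C(n,k+1) k-faces. Here 2^26·C(30,26) = 67108864·27405 = 1839118417920.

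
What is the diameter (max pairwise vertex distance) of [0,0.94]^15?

Diagonal = √15 · 0.94 ≈ 3.6406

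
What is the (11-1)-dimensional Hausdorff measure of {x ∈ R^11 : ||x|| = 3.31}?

S_11(3.31) = 2·π^(11/2)·(3.31)^10 / Γ(11/2) ≈ 3.27173e+06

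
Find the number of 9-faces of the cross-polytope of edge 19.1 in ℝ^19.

Number of 9-faces = 2^(9+1) · C(19,9+1) = 1024 · 92378 = 94595072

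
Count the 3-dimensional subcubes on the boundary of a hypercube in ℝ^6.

f_3(6-cube) = (6 choose 3) · 2^3 = 160.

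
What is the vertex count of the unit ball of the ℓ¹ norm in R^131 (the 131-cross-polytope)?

Number of vertices = 2n = 262.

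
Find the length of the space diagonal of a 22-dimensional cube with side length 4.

Diagonal = √22 · 4 ≈ 18.7617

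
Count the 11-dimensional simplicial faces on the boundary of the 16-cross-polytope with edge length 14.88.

Number of 11-faces = 2^(11+1) · C(16,11+1) = 4096 · 1820 = 7454720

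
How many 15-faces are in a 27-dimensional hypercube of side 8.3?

An n-cube has C(n,k)·2^(n-k) k-faces. Here C(27,15)·2^12 = 17383860·4096 = 71204290560.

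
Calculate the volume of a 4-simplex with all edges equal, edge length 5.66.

For a regular n-simplex with edge a, V = (a^n / n!)·√((n+1)/2^n). With a=5.66, n=4: V ≈ 23.9045.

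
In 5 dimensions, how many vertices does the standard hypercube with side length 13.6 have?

The 5-cube has 2^5 = 32 vertices.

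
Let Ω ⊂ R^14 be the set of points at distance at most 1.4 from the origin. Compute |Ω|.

V_14(1.4) = π^(14/2) · (1.4)^14 / Γ(14/2 + 1) ≈ 66.5903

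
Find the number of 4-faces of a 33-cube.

Choose 4 of 33 axes to span the face (C(33,4) = 40920 ways), then fix each of the remaining 29 coordinates at one of its two extreme values (2^29 = 536870912 ways): 40920·536870912 = 21968757719040.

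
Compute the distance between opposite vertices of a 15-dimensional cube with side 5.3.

Diagonal = √15 · 5.3 ≈ 20.5268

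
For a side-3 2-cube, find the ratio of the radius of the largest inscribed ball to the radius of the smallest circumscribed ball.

r_in / r_out = (3/2) / (3√2/2) = 1/√2 ≈ 0.707107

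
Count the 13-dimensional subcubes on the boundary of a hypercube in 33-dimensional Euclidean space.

Number of 13-faces = C(33,13) · 2^(33-13) = 573166440 · 1048576 = 601008572989440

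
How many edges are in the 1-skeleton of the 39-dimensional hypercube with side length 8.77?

An n-cube has n·2^(n-1) edges. With n = 39: 39·274877906944 = 10720238370816.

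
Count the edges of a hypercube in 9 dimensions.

Each of the 2^9 = 512 vertices has degree 9; total edges = 9·2^9/2 = 2304.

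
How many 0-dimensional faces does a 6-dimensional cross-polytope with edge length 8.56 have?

f_0(6-orthoplex) = 2^1 · (6 choose 1) = 12.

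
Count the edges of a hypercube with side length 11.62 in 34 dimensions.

An n-cube has n·2^(n-1) edges. With n = 34: 34·8589934592 = 292057776128.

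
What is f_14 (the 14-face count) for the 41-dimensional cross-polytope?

f_14(41-orthoplex) = 2^15 · (41 choose 15) = 2078548783792128.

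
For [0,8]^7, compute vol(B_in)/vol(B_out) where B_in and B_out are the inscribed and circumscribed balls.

V_in/V_out = n^(-n/2) = 7^(-7/2) ≈ 0.00110194.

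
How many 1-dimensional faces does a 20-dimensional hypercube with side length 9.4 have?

An n-cube has C(n,k)·2^(n-k) k-faces. Here C(20,1)·2^19 = 20·524288 = 10485760.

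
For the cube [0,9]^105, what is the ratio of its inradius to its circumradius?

r_in / r_out = (9/2) / (9√105/2) = 1/√105 ≈ 0.09759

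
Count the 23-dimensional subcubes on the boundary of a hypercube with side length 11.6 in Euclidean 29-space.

Choose 23 of 29 axes to span the face (C(29,23) = 475020 ways), then fix each of the remaining 6 coordinates at one of its two extreme values (2^6 = 64 ways): 475020·64 = 30401280.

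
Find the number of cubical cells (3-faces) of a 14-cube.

Choose 3 of 14 axes to span the face (C(14,3) = 364 ways), then fix each of the remaining 11 coordinates at one of its two extreme values (2^11 = 2048 ways): 364·2048 = 745472.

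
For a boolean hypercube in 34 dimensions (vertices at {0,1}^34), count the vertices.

The 34-cube has 2^34 = 17179869184 vertices.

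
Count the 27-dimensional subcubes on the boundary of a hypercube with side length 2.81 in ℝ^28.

f_27(28-cube) = (28 choose 27) · 2^1 = 56.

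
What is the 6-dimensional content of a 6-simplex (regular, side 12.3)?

V = (12.3^6 / 6!) · √((6+1) / 2^6) ≈ 1590.59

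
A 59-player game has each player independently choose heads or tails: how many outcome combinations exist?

The 59-cube has 2^59 = 576460752303423488 vertices.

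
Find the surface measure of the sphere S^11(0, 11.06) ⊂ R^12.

|∂B_12(11.06)| ≈ 4.85349e+12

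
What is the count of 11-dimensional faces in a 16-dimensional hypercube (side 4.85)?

An n-cube has C(n,k)·2^(n-k) k-faces. Here C(16,11)·2^5 = 4368·32 = 139776.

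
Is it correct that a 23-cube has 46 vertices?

False. The 23-cube has 2^23 = 8388608 vertices.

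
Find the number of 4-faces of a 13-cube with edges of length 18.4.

Number of 4-faces = C(13,4) · 2^(13-4) = 715 · 512 = 366080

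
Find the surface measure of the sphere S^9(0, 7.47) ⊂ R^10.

The surface area of an n-ball is 2π^(n/2) r^(n-1) / Γ(n/2). For n=10, r=7.47: 1.84694e+09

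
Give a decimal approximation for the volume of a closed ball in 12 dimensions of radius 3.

The n-ball volume is π^(n/2)·r^n/Γ(n/2+1). With n=12, r=3: V = 59049·π^6/80 ≈ 709613.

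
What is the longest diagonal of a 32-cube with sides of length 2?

d = √(2² + 2² + ... + 2²) [32 terms] = √(32·2²) = 2√32 ≈ 11.3137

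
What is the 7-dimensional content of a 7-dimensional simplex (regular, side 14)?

Volume = 14^7 · √(8/2^7) / 7! ≈ 5228.84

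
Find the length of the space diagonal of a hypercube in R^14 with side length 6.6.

d = √(6.6² + 6.6² + ... + 6.6²) [14 terms] = √(14·6.6²) = 6.6√14 ≈ 24.6949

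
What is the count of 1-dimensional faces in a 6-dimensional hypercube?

Number of 1-faces = C(6,1) · 2^(6-1) = 6 · 32 = 192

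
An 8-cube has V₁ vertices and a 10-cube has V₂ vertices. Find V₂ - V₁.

V₁ = 2^8 = 256. V₂ = 2^10 = 1024. V₂ - V₁ = 768.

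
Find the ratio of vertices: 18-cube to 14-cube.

The 18-cube has 2^18 = 262144 vertices. The 14-cube has 2^14 = 16384 vertices. Ratio: 262144/16384 = 16.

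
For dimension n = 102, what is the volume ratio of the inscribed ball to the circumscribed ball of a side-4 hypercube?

The radii are 4/2 and 4√102/2, so the volume ratio is (1/√102)^102 = 102^{-102/2} ≈ 3.64243e-103.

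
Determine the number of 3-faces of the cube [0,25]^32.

f_3(32-cube) = (32 choose 3) · 2^29 = 2662879723520.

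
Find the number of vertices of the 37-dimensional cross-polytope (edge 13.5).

Number of vertices = 2n = 74.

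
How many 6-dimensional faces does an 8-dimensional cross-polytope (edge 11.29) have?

Number of 6-faces = 2^(6+1) · C(8,6+1) = 128 · 8 = 1024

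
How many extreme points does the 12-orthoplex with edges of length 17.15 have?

An n-cross-polytope has 2n vertices; here n = 12, giving 24.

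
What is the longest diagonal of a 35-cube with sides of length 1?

The space diagonal of an n-cube of side s is s√n. Here 1·√35 ≈ 5.91608.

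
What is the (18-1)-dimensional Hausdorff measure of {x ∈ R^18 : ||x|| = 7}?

S_18(7) = 2·π^(18/2)·(7)^17 / Γ(18/2) = 33232930569601·π^9/2880 ≈ 3.43974e+14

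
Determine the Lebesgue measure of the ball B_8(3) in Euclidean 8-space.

The n-ball volume is π^(n/2)·r^n/Γ(n/2+1). With n=8, r=3: V = 2187·π^4/8 ≈ 26629.2.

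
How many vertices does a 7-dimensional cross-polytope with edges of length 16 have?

Number of 0-faces = 2^(0+1) · C(7,0+1) = 2 · 7 = 14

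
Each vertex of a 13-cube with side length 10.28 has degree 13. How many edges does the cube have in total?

Each of the 2^13 = 8192 vertices has degree 13; total edges = 13·2^13/2 = 53248.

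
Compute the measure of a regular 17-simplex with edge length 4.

V = (4^17 / 17!) · √((17+1) / 2^17) ≈ 5.66021e-07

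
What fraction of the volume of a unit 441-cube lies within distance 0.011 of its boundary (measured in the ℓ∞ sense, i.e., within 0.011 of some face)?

The inner cube has side 1-2·0.011 = 0.978 and volume (0.978)^441 ≈ 5.488e-05, so the shell holds 0.999945 of the volume.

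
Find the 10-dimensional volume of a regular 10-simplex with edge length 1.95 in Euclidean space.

V_10 = √(11) · 1.95^10 / (10! · 2^(10/2)) ≈ 2.27054e-05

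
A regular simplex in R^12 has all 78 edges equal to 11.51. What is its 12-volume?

For a regular n-simplex with edge a, V = (a^n / n!)·√((n+1)/2^n). With a=11.51, n=12: V ≈ 635.856.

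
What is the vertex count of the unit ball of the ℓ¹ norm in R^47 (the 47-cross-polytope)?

An n-cross-polytope has 2n vertices; here n = 47, giving 94.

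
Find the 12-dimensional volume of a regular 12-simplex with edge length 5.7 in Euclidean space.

For a regular n-simplex with edge a, V = (a^n / n!)·√((n+1)/2^n). With a=5.7, n=12: V ≈ 0.138342.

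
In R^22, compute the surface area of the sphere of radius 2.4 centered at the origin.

|∂B_22(2.4)| ≈ 1.56441e+07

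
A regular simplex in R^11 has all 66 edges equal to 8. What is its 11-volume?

For a regular n-simplex with edge a, V = (a^n / n!)·√((n+1)/2^n). With a=8, n=11: V ≈ 16.4725.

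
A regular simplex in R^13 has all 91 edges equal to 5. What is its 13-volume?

V = (5^13 / 13!) · √((13+1) / 2^13) ≈ 0.00810399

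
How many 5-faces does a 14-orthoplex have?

f_5(14-orthoplex) = 2^6 · (14 choose 6) = 192192.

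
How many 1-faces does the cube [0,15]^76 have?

An n-cube has n·2^(n-1) edges. With n = 76: 76·37778931862957161709568 = 2871198821584744289927168.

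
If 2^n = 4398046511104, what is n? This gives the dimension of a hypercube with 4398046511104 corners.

2^n = 4398046511104 ⇒ n = log_2(4398046511104) = 42.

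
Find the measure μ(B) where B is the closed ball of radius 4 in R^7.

Volume = π^{7/2}·(4)^7/Γ(9/2) = 262144·π^3/105 ≈ 77410.6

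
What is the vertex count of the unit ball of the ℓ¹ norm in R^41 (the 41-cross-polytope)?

Number of vertices = 2n = 82.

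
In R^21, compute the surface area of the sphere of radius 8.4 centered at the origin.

The surface area of an n-ball is 2π^(n/2) r^(n-1) / Γ(n/2). For n=21, r=8.4: 8.96092e+17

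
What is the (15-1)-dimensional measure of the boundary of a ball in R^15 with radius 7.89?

S_15(7.89) = 2·π^(15/2)·(7.89)^14 / Γ(15/2) ≈ 2.073e+13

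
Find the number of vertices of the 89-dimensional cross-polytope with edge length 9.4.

An n-cross-polytope has 2n vertices; here n = 89, giving 178.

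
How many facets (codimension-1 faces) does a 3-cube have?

Number of 2-faces = C(3,2) · 2^(3-2) = 3 · 2 = 6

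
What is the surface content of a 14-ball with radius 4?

The surface area of an n-ball is 2π^(n/2) r^(n-1) / Γ(n/2). For n=14, r=4: 8388608·π^7/45 ≈ 5.63023e+08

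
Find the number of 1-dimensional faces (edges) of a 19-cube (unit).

The 19-cube has n·2^(n-1) = 19·2^18 = 19·262144 = 4980736 edges.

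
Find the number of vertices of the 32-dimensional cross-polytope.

The vertices are ±e_1, ..., ±e_32, so there are 2·32 = 64.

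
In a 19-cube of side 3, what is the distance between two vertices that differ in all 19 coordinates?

||(3,3,...,3)|| = √(19)·3 ≈ 13.0767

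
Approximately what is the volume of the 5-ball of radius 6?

V_5(6) = π^(5/2) · (6)^5 / Γ(5/2 + 1) = 20736·π^2/5 ≈ 40931.2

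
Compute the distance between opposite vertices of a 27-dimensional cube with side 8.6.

The space diagonal of an n-cube of side s is s√n. Here 8.6·√27 ≈ 44.6869.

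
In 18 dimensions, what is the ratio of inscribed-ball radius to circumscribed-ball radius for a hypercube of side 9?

Ratio = (s/2)/(s√18/2) = 18^(-1/2) ≈ 0.235702.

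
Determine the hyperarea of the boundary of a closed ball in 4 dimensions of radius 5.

|∂B_4(5)| = 250·π^2 ≈ 2467.4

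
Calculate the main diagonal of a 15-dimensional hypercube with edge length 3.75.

Diagonal = √15 · 3.75 ≈ 14.5237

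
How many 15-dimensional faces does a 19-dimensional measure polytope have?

Choose 15 of 19 axes to span the face (C(19,15) = 3876 ways), then fix each of the remaining 4 coordinates at one of its two extreme values (2^4 = 16 ways): 3876·16 = 62016.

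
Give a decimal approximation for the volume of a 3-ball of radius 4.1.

The n-ball volume is π^(n/2)·r^n/Γ(n/2+1). With n=3, r=4.1: V ≈ 288.696.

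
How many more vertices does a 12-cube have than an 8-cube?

The 12-cube has 2^12 = 4096 vertices. The 8-cube has 2^8 = 256 vertices. Difference: 4096 - 256 = 3840.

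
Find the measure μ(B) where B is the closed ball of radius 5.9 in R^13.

Volume = π^{13/2}·(5.9)^13/Γ(15/2) ≈ 9.55911e+09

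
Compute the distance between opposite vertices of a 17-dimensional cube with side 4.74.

The space diagonal of an n-cube of side s is s√n. Here 4.74·√17 ≈ 19.5435.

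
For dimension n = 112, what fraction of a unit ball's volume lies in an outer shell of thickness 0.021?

1 - (1-0.021)^112 ≈ 0.907176 ≈ 90.72%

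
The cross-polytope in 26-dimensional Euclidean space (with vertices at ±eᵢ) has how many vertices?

Number of vertices = 2n = 52.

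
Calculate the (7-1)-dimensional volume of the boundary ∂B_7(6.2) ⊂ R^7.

|∂B_7(6.2)| ≈ 1.87857e+06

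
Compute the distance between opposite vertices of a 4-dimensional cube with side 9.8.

||(9.8,9.8,...,9.8)|| = √(4)·9.8 = 19.6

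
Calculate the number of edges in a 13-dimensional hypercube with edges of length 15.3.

Number of 1-faces = C(13,1)·2^(13-1) = 13·4096 = 53248.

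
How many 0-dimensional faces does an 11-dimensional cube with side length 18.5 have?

f_0(11-cube) = (11 choose 0) · 2^11 = 2048.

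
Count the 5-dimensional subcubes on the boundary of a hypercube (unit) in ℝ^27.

Choose 5 of 27 axes to span the face (C(27,5) = 80730 ways), then fix each of the remaining 22 coordinates at one of its two extreme values (2^22 = 4194304 ways): 80730·4194304 = 338606161920.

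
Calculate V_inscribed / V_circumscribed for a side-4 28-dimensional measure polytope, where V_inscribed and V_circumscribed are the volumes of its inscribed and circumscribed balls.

The radii are 4/2 and 4√28/2, so the volume ratio is (1/√28)^28 = 28^{-28/2} ≈ 5.49272e-21.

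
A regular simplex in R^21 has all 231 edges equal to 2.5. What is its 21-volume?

Volume = 2.5^21 · √(22/2^21) / 21! ≈ 1.44143e-14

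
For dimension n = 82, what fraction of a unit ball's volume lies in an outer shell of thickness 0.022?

1 - (1-0.022)^82 ≈ 0.838644 ≈ 83.86%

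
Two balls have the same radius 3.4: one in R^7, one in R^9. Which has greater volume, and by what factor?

V_7(3.4) ≈ 24816.1, V_9(3.4) ≈ 200276. The 9-ball is larger by a factor of 8.07.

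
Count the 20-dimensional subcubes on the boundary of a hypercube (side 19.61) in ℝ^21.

Choose 20 of 21 axes to span the face (C(21,20) = 21 ways), then fix each of the remaining 1 coordinate at one of its two extreme values (2^1 = 2 ways): 21·2 = 42.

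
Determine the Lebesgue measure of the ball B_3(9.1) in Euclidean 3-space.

Volume = π^{3/2}·(9.1)^3/Γ(5/2) ≈ 3156.55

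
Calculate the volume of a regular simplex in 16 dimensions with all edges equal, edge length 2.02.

Volume = 2.02^16 · √(17/2^16) / 16! ≈ 5.91544e-11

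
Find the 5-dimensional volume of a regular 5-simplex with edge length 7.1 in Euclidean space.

V_5 = √(6) · 7.1^5 / (5! · 2^(5/2)) ≈ 65.1045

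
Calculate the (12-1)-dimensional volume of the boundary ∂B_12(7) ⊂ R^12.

S_12(7) = 2·π^(12/2)·(7)^11 / Γ(12/2) = 1977326743·π^6/60 ≈ 3.1683e+10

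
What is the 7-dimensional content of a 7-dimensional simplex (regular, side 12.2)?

V_7 = √(8) · 12.2^7 / (7! · 2^(7/2)) ≈ 1995.39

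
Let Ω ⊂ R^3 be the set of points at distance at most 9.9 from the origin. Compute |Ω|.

V_3(9.9) = π^(3/2) · (9.9)^3 / Γ(3/2 + 1) ≈ 4064.38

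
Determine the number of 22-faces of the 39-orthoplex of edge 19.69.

Number of 22-faces = 2^(22+1) · C(39,22+1) = 8388608 · 37711260990 = 316344985630801920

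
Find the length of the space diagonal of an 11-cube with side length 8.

Diagonal = √11 · 8 ≈ 26.533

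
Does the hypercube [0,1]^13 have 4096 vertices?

False. The 13-cube has 2^13 = 8192 vertices.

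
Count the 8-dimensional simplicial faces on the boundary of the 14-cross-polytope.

f_8(14-orthoplex) = 2^9 · (14 choose 9) = 1025024.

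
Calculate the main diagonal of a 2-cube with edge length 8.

Diagonal = √2 · 8 ≈ 11.3137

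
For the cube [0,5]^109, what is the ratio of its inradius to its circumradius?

Ratio = (s/2)/(s√109/2) = 109^(-1/2) ≈ 0.0957826.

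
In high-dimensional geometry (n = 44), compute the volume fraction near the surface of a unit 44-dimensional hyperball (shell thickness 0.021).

1 - (1-0.021)^44 ≈ 0.606958 ≈ 60.70%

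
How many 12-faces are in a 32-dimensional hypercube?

Number of 12-faces = C(32,12) · 2^(32-12) = 225792840 · 1048576 = 236760952995840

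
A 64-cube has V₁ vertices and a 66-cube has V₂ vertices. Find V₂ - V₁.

V₁ = 2^64 = 18446744073709551616. V₂ = 2^66 = 73786976294838206464. V₂ - V₁ = 55340232221128654848.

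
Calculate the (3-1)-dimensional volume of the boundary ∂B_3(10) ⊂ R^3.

S = n·V_n(r)/r = 3·V_3(10)/10 (volume-to-surface relation), giving 4πr² = 4π·(10)² ≈ 1256.64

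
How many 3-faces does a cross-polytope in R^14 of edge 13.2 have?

An n-cross-polytope has 2^(k+1)·C(n,k+1) k-faces. Here 2^4·C(14,4) = 16·1001 = 16016.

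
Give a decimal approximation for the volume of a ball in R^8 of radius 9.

The n-ball volume is π^(n/2)·r^n/Γ(n/2+1). With n=8, r=9: V = 14348907·π^4/8 ≈ 1.74714e+08.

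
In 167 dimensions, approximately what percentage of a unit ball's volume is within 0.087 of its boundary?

1 - (1-0.087)^167 ≈ 0.9999997496 ≈ 99.999975%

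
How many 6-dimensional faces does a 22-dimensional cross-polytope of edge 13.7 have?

An n-cross-polytope has 2^(k+1)·C(n,k+1) k-faces. Here 2^7·C(22,7) = 128·170544 = 21829632.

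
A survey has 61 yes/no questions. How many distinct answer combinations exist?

Each vertex is a binary string of length 61, so there are 2^61 = 2305843009213693952.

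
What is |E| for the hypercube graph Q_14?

Number of 1-faces = C(14,1)·2^(14-1) = 14·8192 = 114688.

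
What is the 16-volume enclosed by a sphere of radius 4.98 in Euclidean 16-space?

Volume = π^{16/2}·(4.98)^16/Γ(9) ≈ 3.36781e+10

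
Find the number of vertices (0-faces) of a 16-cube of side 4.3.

An n-cube has C(n,k)·2^(n-k) k-faces. Here C(16,0)·2^16 = 1·65536 = 65536.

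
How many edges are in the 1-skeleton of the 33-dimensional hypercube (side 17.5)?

An n-cube has n·2^(n-1) edges. With n = 33: 33·4294967296 = 141733920768.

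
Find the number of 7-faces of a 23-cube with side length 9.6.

An n-cube has C(n,k)·2^(n-k) k-faces. Here C(23,7)·2^16 = 245157·65536 = 16066609152.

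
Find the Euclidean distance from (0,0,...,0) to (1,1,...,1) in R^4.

The space diagonal of an n-cube of side s is s√n. Here 1·√4 = 2.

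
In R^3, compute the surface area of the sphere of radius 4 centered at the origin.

The surface area of an n-ball is 2π^(n/2) r^(n-1) / Γ(n/2). For n=3, r=4: 4πr² = 4π·(4)² ≈ 201.062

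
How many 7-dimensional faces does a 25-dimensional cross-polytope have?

Number of 7-faces = 2^(7+1) · C(25,7+1) = 256 · 1081575 = 276883200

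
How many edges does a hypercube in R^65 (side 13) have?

Number of 1-faces = C(65,1)·2^(65-1) = 65·18446744073709551616 = 1199038364791120855040.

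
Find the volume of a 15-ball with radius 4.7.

Volume = π^{15/2}·(4.7)^15/Γ(17/2) ≈ 4.60148e+09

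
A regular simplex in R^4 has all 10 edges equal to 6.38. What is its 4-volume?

For a regular n-simplex with edge a, V = (a^n / n!)·√((n+1)/2^n). With a=6.38, n=4: V ≈ 38.5919.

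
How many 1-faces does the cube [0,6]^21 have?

The 21-cube has n·2^(n-1) = 21·2^20 = 21·1048576 = 22020096 edges.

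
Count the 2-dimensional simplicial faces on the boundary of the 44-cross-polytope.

An n-cross-polytope has 2^(k+1)·C(n,k+1) k-faces. Here 2^3·C(44,3) = 8·13244 = 105952.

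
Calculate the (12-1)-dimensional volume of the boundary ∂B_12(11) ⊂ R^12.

|∂B_12(11)| = 285311670611·π^6/60 ≈ 4.57159e+12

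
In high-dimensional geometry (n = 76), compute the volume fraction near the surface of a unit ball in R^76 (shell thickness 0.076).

1 - (1-0.076)^76 ≈ 0.997539 ≈ 99.75%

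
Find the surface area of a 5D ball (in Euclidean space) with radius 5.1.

The surface area of an n-ball is 2π^(n/2) r^(n-1) / Γ(n/2). For n=5, r=5.1: 17805.3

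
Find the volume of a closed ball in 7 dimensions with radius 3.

V = 11664·π^3/35 ≈ 10333.1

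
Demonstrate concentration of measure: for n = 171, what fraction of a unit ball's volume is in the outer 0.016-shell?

1 - (1-0.016)^171 ≈ 0.936589 ≈ 93.66%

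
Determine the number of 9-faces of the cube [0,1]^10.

An n-cube has C(n,k)·2^(n-k) k-faces. Here C(10,9)·2^1 = 10·2 = 20.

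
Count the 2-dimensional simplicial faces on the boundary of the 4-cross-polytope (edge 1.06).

f_2(4-orthoplex) = 2^3 · (4 choose 3) = 32.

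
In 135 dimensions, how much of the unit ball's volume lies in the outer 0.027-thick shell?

1 - (1-0.027)^135 ≈ 0.975155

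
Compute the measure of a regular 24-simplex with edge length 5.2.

Volume = 5.2^24 · √(25/2^24) / 24! ≈ 3.00597e-10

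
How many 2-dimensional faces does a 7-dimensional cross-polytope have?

f_2(7-orthoplex) = 2^3 · (7 choose 3) = 280.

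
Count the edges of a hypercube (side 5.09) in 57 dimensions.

The 57-cube has n·2^(n-1) = 57·2^56 = 57·72057594037927936 = 4107282860161892352 edges.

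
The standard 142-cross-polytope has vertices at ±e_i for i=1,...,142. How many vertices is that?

The vertices are ±e_1, ..., ±e_142, so there are 2·142 = 284.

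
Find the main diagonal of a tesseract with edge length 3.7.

The space diagonal of an n-cube of side s is s√n. Here 3.7·√4 = 7.4.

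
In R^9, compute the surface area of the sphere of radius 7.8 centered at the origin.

S_9(7.8) = 2·π^(9/2)·(7.8)^8 / Γ(9/2) ≈ 4.0674e+08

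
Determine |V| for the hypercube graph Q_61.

An n-cube has 2^n vertices; for n = 61 that is 2^61 = 2305843009213693952.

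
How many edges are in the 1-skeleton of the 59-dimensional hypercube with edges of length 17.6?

Number of 1-faces = C(59,1)·2^(59-1) = 59·288230376151711744 = 17005592192950992896.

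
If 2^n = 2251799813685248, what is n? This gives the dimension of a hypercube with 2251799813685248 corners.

Since 2^n = 2251799813685248, we have n = 51.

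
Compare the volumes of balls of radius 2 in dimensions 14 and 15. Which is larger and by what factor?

V_14(2) ≈ 9818.35, V_15(2) ≈ 12499.1. The 15-ball is larger by a factor of 1.273.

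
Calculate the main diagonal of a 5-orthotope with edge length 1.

d = √(1² + 1² + ... + 1²) [5 terms] = √(5·1²) = 1√5 ≈ 2.23607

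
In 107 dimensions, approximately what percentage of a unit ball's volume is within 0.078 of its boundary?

1 - (1-0.078)^107 ≈ 0.999832 ≈ 99.9832%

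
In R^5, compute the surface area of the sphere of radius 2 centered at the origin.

S_5(2) = 2·π^(5/2)·(2)^4 / Γ(5/2) = 128·π^2/3 ≈ 421.103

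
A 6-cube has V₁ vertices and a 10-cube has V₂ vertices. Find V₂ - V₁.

V₁ = 2^6 = 64. V₂ = 2^10 = 1024. V₂ - V₁ = 960.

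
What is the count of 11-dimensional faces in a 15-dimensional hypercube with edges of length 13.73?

An n-cube has C(n,k)·2^(n-k) k-faces. Here C(15,11)·2^4 = 1365·16 = 21840.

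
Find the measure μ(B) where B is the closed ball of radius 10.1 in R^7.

V_7(10.1) = π^(7/2) · (10.1)^7 / Γ(7/2 + 1) ≈ 5.06559e+07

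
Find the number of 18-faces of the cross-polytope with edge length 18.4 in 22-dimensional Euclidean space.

Number of 18-faces = 2^(18+1) · C(22,18+1) = 524288 · 1540 = 807403520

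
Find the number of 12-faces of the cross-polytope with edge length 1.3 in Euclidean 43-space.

Each 12-face is the convex hull of 13 vertices, one chosen as ±e_i from each of 13 distinct axes: 2^13·C(43,13) = 299637540192256.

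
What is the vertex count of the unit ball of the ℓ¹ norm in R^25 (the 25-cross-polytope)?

The 25-dimensional cross-polytope has 2n = 2·25 = 50 vertices.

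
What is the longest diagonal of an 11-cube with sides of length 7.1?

||(7.1,7.1,...,7.1)|| = √(11)·7.1 ≈ 23.548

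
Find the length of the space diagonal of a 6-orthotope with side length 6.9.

The space diagonal of an n-cube of side s is s√n. Here 6.9·√6 ≈ 16.9015.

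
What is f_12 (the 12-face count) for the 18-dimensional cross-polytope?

f_12(18-orthoplex) = 2^13 · (18 choose 13) = 70189056.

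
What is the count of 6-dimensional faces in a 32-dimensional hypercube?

f_6(32-cube) = (32 choose 6) · 2^26 = 60813515685888.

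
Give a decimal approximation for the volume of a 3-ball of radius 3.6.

V_3(3.6) = π^(3/2) · (3.6)^3 / Γ(3/2 + 1) ≈ 195.432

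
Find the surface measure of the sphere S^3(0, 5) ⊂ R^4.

S_4(5) = 2·π^(4/2)·(5)^3 / Γ(4/2) = 250·π^2 ≈ 2467.4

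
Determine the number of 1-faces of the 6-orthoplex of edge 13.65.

An n-cross-polytope has 2^(k+1)·C(n,k+1) k-faces. Here 2^2·C(6,2) = 4·15 = 60.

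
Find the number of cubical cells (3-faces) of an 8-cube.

f_3(8-cube) = (8 choose 3) · 2^5 = 1792.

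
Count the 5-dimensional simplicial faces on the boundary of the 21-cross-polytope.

Each 5-face is the convex hull of 6 vertices, one chosen as ±e_i from each of 6 distinct axes: 2^6·C(21,6) = 3472896.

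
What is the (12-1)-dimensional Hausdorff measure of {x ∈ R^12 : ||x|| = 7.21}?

|∂B_12(7.21)| ≈ 4.38567e+10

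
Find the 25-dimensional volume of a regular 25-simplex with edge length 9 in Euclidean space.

Volume = 9^25 · √(26/2^25) / 25! ≈ 4.07407e-05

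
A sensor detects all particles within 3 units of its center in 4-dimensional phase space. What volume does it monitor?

V = 81·π^2/2 ≈ 399.719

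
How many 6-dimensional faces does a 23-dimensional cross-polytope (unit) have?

An n-cross-polytope has 2^(k+1)·C(n,k+1) k-faces. Here 2^7·C(23,7) = 128·245157 = 31380096.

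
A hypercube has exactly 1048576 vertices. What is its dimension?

The n-cube has 2^n vertices, and 1048576 = 2^20, so n = 20.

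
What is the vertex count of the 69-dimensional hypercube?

The 69-cube has 2^69 = 590295810358705651712 vertices.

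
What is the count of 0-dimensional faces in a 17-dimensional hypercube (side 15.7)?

f_0(17-cube) = (17 choose 0) · 2^17 = 131072.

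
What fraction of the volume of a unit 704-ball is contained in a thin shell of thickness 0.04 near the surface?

V(inner)/V(outer) = ((1-0.04)/1)^704 ≈ 3.303e-13, so the shell fraction is 1 - 3.303e-13.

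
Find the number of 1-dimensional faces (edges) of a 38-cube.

An n-cube has n·2^(n-1) edges. With n = 38: 38·137438953472 = 5222680231936.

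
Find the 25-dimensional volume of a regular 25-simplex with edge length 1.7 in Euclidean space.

For a regular n-simplex with edge a, V = (a^n / n!)·√((n+1)/2^n). With a=1.7, n=25: V ≈ 3.27483e-23.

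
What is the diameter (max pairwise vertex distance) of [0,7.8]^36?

d = √(7.8² + 7.8² + ... + 7.8²) [36 terms] = √(36·7.8²) = 7.8√36 = 46.8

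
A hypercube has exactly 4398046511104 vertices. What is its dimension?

The n-cube has 2^n vertices, and 4398046511104 = 2^42, so n = 42.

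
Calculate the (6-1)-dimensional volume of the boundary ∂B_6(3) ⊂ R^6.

S = n·V_n(r)/r = 6·V_6(3)/3 (volume-to-surface relation), giving 243·π^3 ≈ 7534.53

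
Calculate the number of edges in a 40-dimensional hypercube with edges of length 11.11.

The 40-cube has n·2^(n-1) = 40·2^39 = 40·549755813888 = 21990232555520 edges.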